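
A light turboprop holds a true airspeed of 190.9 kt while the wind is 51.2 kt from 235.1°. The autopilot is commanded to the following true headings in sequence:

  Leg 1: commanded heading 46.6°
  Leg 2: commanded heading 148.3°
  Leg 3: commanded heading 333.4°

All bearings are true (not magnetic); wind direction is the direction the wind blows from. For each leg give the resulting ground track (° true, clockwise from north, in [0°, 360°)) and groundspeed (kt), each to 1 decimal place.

Leg 1: track=48.4°, groundspeed=241.7 kt
Leg 2: track=133.1°, groundspeed=194.9 kt
Leg 3: track=347.7°, groundspeed=204.7 kt

Leg 1: heading 46.6°; drift +1.8° → track 48.4°, groundspeed 241.7 kt
Leg 2: heading 148.3°; drift -15.2° → track 133.1°, groundspeed 194.9 kt
Leg 3: heading 333.4°; drift +14.3° → track 347.7°, groundspeed 204.7 kt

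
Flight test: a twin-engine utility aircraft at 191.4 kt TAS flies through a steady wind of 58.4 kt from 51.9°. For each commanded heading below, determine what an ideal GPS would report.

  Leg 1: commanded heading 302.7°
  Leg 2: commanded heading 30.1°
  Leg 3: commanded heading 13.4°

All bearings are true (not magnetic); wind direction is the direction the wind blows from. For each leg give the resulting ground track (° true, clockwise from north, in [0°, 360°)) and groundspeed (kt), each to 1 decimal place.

Leg 1: track=288.0°, groundspeed=217.7 kt
Leg 2: track=21.1°, groundspeed=138.9 kt
Leg 3: track=359.4°, groundspeed=150.2 kt

Leg 1: heading 302.7°; drift -14.7° → track 288.0°, groundspeed 217.7 kt
Leg 2: heading 30.1°; drift -9.0° → track 21.1°, groundspeed 138.9 kt
Leg 3: heading 13.4°; drift -14.0° → track 359.4°, groundspeed 150.2 kt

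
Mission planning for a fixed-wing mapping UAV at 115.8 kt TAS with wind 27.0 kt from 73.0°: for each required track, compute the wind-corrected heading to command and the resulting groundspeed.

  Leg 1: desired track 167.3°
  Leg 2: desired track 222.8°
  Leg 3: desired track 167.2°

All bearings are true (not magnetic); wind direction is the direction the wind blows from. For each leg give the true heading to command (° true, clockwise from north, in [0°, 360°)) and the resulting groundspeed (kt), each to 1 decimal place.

Leg 1: desired track 167.3°; wind correction -13.4° → command heading 153.9°, groundspeed 114.7 kt
Leg 2: desired track 222.8°; wind correction -6.7° → command heading 216.1°, groundspeed 138.3 kt
Leg 3: desired track 167.2°; wind correction -13.4° → command heading 153.8°, groundspeed 114.6 kt

Leg 1: heading=153.9°, groundspeed=114.7 kt
Leg 2: heading=216.1°, groundspeed=138.3 kt
Leg 3: heading=153.8°, groundspeed=114.6 kt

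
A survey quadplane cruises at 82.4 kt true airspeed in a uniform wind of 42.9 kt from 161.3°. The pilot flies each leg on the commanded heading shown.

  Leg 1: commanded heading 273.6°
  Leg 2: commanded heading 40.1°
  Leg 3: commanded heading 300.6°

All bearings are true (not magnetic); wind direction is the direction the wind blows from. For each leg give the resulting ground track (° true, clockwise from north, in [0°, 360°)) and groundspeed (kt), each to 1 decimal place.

Leg 1: track=295.5°, groundspeed=106.4 kt
Leg 2: track=20.8°, groundspeed=110.9 kt
Leg 3: track=314.3°, groundspeed=118.3 kt

Leg 1: heading 273.6°; drift +21.9° → track 295.5°, groundspeed 106.4 kt
Leg 2: heading 40.1°; drift -19.3° → track 20.8°, groundspeed 110.9 kt
Leg 3: heading 300.6°; drift +13.7° → track 314.3°, groundspeed 118.3 kt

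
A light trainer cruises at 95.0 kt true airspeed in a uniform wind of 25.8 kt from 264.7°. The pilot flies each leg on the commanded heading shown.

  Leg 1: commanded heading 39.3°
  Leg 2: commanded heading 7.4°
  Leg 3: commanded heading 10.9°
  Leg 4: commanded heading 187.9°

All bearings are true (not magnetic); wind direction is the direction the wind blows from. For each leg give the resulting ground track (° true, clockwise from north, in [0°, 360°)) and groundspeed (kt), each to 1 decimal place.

Leg 1: track=48.5°, groundspeed=114.6 kt
Leg 2: track=21.4°, groundspeed=103.8 kt
Leg 3: track=24.5°, groundspeed=105.2 kt
Leg 4: track=172.2°, groundspeed=92.6 kt

Leg 1: heading 39.3°; drift +9.2° → track 48.5°, groundspeed 114.6 kt
Leg 2: heading 7.4°; drift +14.0° → track 21.4°, groundspeed 103.8 kt
Leg 3: heading 10.9°; drift +13.6° → track 24.5°, groundspeed 105.2 kt
Leg 4: heading 187.9°; drift -15.7° → track 172.2°, groundspeed 92.6 kt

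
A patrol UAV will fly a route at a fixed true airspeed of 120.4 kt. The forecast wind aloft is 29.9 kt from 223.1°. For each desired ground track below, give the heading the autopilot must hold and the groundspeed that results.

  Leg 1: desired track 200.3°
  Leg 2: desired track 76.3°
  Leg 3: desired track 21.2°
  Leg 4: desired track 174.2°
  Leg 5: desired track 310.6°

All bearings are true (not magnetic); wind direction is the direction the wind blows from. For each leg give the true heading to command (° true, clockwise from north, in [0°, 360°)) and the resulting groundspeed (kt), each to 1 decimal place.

Leg 1: desired track 200.3°; wind correction +5.5° → command heading 205.8°, groundspeed 92.3 kt
Leg 2: desired track 76.3°; wind correction +7.8° → command heading 84.1°, groundspeed 144.3 kt
Leg 3: desired track 21.2°; wind correction -5.3° → command heading 15.9°, groundspeed 147.6 kt
Leg 4: desired track 174.2°; wind correction +10.8° → command heading 185.0°, groundspeed 98.6 kt
Leg 5: desired track 310.6°; wind correction -14.4° → command heading 296.2°, groundspeed 115.3 kt

Leg 1: heading=205.8°, groundspeed=92.3 kt
Leg 2: heading=84.1°, groundspeed=144.3 kt
Leg 3: heading=15.9°, groundspeed=147.6 kt
Leg 4: heading=185.0°, groundspeed=98.6 kt
Leg 5: heading=296.2°, groundspeed=115.3 kt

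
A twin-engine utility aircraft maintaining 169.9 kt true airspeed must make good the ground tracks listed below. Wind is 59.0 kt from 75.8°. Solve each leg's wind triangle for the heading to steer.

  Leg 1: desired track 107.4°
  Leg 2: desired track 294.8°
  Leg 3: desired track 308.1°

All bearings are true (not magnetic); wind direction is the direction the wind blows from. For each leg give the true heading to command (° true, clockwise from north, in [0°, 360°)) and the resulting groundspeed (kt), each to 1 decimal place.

Leg 1: heading=96.9°, groundspeed=116.8 kt
Leg 2: heading=307.4°, groundspeed=211.6 kt
Leg 3: heading=324.0°, groundspeed=199.4 kt

Leg 1: desired track 107.4°; wind correction -10.5° → command heading 96.9°, groundspeed 116.8 kt
Leg 2: desired track 294.8°; wind correction +12.6° → command heading 307.4°, groundspeed 211.6 kt
Leg 3: desired track 308.1°; wind correction +15.9° → command heading 324.0°, groundspeed 199.4 kt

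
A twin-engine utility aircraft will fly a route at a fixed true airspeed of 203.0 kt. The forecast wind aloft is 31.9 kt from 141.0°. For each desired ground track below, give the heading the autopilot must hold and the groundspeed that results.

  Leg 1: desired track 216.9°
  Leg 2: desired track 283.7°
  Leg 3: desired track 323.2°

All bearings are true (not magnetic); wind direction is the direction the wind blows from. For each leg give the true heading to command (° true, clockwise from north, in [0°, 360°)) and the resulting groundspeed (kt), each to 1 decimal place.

Leg 1: desired track 216.9°; wind correction -8.8° → command heading 208.1°, groundspeed 192.9 kt
Leg 2: desired track 283.7°; wind correction -5.5° → command heading 278.2°, groundspeed 227.5 kt
Leg 3: desired track 323.2°; wind correction +0.3° → command heading 323.5°, groundspeed 234.9 kt

Leg 1: heading=208.1°, groundspeed=192.9 kt
Leg 2: heading=278.2°, groundspeed=227.5 kt
Leg 3: heading=323.5°, groundspeed=234.9 kt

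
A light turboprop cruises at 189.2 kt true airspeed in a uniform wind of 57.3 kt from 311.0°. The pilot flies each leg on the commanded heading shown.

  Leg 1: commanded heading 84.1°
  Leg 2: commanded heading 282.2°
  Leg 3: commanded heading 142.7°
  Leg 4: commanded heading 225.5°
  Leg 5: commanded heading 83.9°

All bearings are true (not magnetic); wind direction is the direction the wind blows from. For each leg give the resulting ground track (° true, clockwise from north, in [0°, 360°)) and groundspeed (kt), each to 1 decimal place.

Leg 1: track=94.5°, groundspeed=232.2 kt
Leg 2: track=271.0°, groundspeed=141.7 kt
Leg 3: track=140.0°, groundspeed=245.6 kt
Leg 4: track=208.3°, groundspeed=193.3 kt
Leg 5: track=94.3°, groundspeed=232.0 kt

Leg 1: heading 84.1°; drift +10.4° → track 94.5°, groundspeed 232.2 kt
Leg 2: heading 282.2°; drift -11.2° → track 271.0°, groundspeed 141.7 kt
Leg 3: heading 142.7°; drift -2.7° → track 140.0°, groundspeed 245.6 kt
Leg 4: heading 225.5°; drift -17.2° → track 208.3°, groundspeed 193.3 kt
Leg 5: heading 83.9°; drift +10.4° → track 94.3°, groundspeed 232.0 kt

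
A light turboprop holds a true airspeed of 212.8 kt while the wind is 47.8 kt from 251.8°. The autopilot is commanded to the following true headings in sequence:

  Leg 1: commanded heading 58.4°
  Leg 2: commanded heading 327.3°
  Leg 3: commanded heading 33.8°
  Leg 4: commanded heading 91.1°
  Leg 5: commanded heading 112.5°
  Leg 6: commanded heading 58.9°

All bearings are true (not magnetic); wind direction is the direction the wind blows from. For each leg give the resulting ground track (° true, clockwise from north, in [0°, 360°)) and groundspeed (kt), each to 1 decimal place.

Leg 1: heading 58.4°; drift +2.4° → track 60.8°, groundspeed 259.5 kt
Leg 2: heading 327.3°; drift +13.0° → track 340.3°, groundspeed 206.1 kt
Leg 3: heading 33.8°; drift +6.7° → track 40.5°, groundspeed 252.2 kt
Leg 4: heading 91.1°; drift -3.5° → track 87.6°, groundspeed 258.4 kt
Leg 5: heading 112.5°; drift -7.1° → track 105.4°, groundspeed 251.0 kt
Leg 6: heading 58.9°; drift +2.4° → track 61.3°, groundspeed 259.6 kt

Leg 1: track=60.8°, groundspeed=259.5 kt
Leg 2: track=340.3°, groundspeed=206.1 kt
Leg 3: track=40.5°, groundspeed=252.2 kt
Leg 4: track=87.6°, groundspeed=258.4 kt
Leg 5: track=105.4°, groundspeed=251.0 kt
Leg 6: track=61.3°, groundspeed=259.6 kt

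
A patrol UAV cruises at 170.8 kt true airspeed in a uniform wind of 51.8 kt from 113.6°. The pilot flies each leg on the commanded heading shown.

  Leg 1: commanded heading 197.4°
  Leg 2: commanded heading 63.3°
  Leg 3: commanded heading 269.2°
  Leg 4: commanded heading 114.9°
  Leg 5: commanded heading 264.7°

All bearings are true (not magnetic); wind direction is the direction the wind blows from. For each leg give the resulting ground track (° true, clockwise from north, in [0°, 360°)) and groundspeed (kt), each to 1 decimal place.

Leg 1: heading 197.4°; drift +17.3° → track 214.7°, groundspeed 173.0 kt
Leg 2: heading 63.3°; drift -16.1° → track 47.2°, groundspeed 143.4 kt
Leg 3: heading 269.2°; drift +5.6° → track 274.8°, groundspeed 219.0 kt
Leg 4: heading 114.9°; drift +0.6° → track 115.5°, groundspeed 119.0 kt
Leg 5: heading 264.7°; drift +6.6° → track 271.3°, groundspeed 217.6 kt

Leg 1: track=214.7°, groundspeed=173.0 kt
Leg 2: track=47.2°, groundspeed=143.4 kt
Leg 3: track=274.8°, groundspeed=219.0 kt
Leg 4: track=115.5°, groundspeed=119.0 kt
Leg 5: track=271.3°, groundspeed=217.6 kt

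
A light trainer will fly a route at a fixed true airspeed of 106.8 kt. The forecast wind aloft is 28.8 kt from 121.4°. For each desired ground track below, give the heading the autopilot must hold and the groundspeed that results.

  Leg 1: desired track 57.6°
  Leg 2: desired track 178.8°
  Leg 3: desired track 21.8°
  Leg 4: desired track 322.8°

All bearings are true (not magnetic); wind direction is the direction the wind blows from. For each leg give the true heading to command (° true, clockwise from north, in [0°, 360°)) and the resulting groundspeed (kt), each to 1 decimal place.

Leg 1: desired track 57.6°; wind correction +14.0° → command heading 71.6°, groundspeed 90.9 kt
Leg 2: desired track 178.8°; wind correction -13.1° → command heading 165.7°, groundspeed 88.5 kt
Leg 3: desired track 21.8°; wind correction +15.4° → command heading 37.2°, groundspeed 107.8 kt
Leg 4: desired track 322.8°; wind correction +5.6° → command heading 328.4°, groundspeed 133.1 kt

Leg 1: heading=71.6°, groundspeed=90.9 kt
Leg 2: heading=165.7°, groundspeed=88.5 kt
Leg 3: heading=37.2°, groundspeed=107.8 kt
Leg 4: heading=328.4°, groundspeed=133.1 kt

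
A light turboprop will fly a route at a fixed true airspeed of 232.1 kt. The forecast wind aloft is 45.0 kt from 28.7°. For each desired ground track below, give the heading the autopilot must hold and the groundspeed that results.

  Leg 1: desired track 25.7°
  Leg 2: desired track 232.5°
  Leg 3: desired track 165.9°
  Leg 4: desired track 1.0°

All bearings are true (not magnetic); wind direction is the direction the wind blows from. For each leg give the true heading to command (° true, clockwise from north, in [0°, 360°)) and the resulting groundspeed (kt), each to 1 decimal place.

Leg 1: desired track 25.7°; wind correction +0.6° → command heading 26.3°, groundspeed 187.1 kt
Leg 2: desired track 232.5°; wind correction +4.5° → command heading 237.0°, groundspeed 272.6 kt
Leg 3: desired track 165.9°; wind correction -7.6° → command heading 158.3°, groundspeed 263.1 kt
Leg 4: desired track 1.0°; wind correction +5.2° → command heading 6.2°, groundspeed 191.3 kt

Leg 1: heading=26.3°, groundspeed=187.1 kt
Leg 2: heading=237.0°, groundspeed=272.6 kt
Leg 3: heading=158.3°, groundspeed=263.1 kt
Leg 4: heading=6.2°, groundspeed=191.3 kt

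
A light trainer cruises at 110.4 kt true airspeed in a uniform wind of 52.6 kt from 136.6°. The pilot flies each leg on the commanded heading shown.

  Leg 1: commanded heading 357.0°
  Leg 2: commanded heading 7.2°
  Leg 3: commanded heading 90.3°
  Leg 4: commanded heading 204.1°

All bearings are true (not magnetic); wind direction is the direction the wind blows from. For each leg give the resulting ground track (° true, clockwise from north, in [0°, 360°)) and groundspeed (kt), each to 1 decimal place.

Leg 1: heading 357.0°; drift -12.8° → track 344.2°, groundspeed 154.3 kt
Leg 2: heading 7.2°; drift -15.8° → track 351.4°, groundspeed 149.4 kt
Leg 3: heading 90.3°; drift -27.2° → track 63.1°, groundspeed 83.3 kt
Leg 4: heading 204.1°; drift +28.3° → track 232.4°, groundspeed 102.5 kt

Leg 1: track=344.2°, groundspeed=154.3 kt
Leg 2: track=351.4°, groundspeed=149.4 kt
Leg 3: track=63.1°, groundspeed=83.3 kt
Leg 4: track=232.4°, groundspeed=102.5 kt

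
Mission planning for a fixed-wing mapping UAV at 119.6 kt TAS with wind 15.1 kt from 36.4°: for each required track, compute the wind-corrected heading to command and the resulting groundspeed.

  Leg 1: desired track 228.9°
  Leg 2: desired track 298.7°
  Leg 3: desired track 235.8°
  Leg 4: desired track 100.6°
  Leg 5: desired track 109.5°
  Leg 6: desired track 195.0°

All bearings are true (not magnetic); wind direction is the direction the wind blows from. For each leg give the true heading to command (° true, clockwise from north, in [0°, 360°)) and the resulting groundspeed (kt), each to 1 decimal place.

Leg 1: desired track 228.9°; wind correction +1.6° → command heading 230.5°, groundspeed 134.3 kt
Leg 2: desired track 298.7°; wind correction +7.2° → command heading 305.9°, groundspeed 120.7 kt
Leg 3: desired track 235.8°; wind correction +2.4° → command heading 238.2°, groundspeed 133.7 kt
Leg 4: desired track 100.6°; wind correction -6.5° → command heading 94.1°, groundspeed 112.3 kt
Leg 5: desired track 109.5°; wind correction -6.9° → command heading 102.6°, groundspeed 114.3 kt
Leg 6: desired track 195.0°; wind correction -2.6° → command heading 192.4°, groundspeed 133.5 kt

Leg 1: heading=230.5°, groundspeed=134.3 kt
Leg 2: heading=305.9°, groundspeed=120.7 kt
Leg 3: heading=238.2°, groundspeed=133.7 kt
Leg 4: heading=94.1°, groundspeed=112.3 kt
Leg 5: heading=102.6°, groundspeed=114.3 kt
Leg 6: heading=192.4°, groundspeed=133.5 kt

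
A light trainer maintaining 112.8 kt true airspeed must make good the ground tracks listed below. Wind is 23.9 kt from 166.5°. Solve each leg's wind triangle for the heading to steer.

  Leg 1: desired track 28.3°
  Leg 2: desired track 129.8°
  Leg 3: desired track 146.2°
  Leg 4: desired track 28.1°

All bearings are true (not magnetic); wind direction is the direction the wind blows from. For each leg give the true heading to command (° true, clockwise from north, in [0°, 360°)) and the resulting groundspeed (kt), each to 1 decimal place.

Leg 1: desired track 28.3°; wind correction +8.1° → command heading 36.4°, groundspeed 129.5 kt
Leg 2: desired track 129.8°; wind correction +7.3° → command heading 137.1°, groundspeed 92.7 kt
Leg 3: desired track 146.2°; wind correction +4.2° → command heading 150.4°, groundspeed 90.1 kt
Leg 4: desired track 28.1°; wind correction +8.1° → command heading 36.2°, groundspeed 129.6 kt

Leg 1: heading=36.4°, groundspeed=129.5 kt
Leg 2: heading=137.1°, groundspeed=92.7 kt
Leg 3: heading=150.4°, groundspeed=90.1 kt
Leg 4: heading=36.2°, groundspeed=129.6 kt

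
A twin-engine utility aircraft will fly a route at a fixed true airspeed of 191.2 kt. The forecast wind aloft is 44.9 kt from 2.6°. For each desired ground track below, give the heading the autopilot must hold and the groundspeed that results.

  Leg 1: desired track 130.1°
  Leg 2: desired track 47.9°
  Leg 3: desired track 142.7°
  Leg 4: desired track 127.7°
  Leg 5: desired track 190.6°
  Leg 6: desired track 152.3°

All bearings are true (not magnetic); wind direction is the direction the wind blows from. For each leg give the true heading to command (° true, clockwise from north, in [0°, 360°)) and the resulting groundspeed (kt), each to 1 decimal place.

Leg 1: desired track 130.1°; wind correction -10.7° → command heading 119.4°, groundspeed 215.2 kt
Leg 2: desired track 47.9°; wind correction -9.6° → command heading 38.3°, groundspeed 156.9 kt
Leg 3: desired track 142.7°; wind correction -8.7° → command heading 134.0°, groundspeed 223.5 kt
Leg 4: desired track 127.7°; wind correction -11.1° → command heading 116.6°, groundspeed 213.5 kt
Leg 5: desired track 190.6°; wind correction +1.9° → command heading 192.5°, groundspeed 235.6 kt
Leg 6: desired track 152.3°; wind correction -6.8° → command heading 145.5°, groundspeed 228.6 kt

Leg 1: heading=119.4°, groundspeed=215.2 kt
Leg 2: heading=38.3°, groundspeed=156.9 kt
Leg 3: heading=134.0°, groundspeed=223.5 kt
Leg 4: heading=116.6°, groundspeed=213.5 kt
Leg 5: heading=192.5°, groundspeed=235.6 kt
Leg 6: heading=145.5°, groundspeed=228.6 kt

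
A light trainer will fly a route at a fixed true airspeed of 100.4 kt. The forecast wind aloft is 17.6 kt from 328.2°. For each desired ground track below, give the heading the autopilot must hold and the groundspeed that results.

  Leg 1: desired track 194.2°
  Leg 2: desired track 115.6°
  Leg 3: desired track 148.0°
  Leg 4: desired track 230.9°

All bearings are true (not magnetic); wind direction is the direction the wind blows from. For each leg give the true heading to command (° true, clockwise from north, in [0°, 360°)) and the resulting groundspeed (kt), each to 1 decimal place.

Leg 1: desired track 194.2°; wind correction +7.2° → command heading 201.4°, groundspeed 111.8 kt
Leg 2: desired track 115.6°; wind correction -5.4° → command heading 110.2°, groundspeed 114.8 kt
Leg 3: desired track 148.0°; wind correction +0.0° → command heading 148.0°, groundspeed 118.0 kt
Leg 4: desired track 230.9°; wind correction +10.0° → command heading 240.9°, groundspeed 101.1 kt

Leg 1: heading=201.4°, groundspeed=111.8 kt
Leg 2: heading=110.2°, groundspeed=114.8 kt
Leg 3: heading=148.0°, groundspeed=118.0 kt
Leg 4: heading=240.9°, groundspeed=101.1 kt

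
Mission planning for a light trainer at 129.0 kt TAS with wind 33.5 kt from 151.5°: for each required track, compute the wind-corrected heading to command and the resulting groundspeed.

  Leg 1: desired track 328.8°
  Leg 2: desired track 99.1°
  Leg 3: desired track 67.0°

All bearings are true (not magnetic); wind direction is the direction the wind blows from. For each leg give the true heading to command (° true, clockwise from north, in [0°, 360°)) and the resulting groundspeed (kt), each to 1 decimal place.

Leg 1: desired track 328.8°; wind correction -0.7° → command heading 328.1°, groundspeed 162.5 kt
Leg 2: desired track 99.1°; wind correction +11.9° → command heading 111.0°, groundspeed 105.8 kt
Leg 3: desired track 67.0°; wind correction +15.0° → command heading 82.0°, groundspeed 121.4 kt

Leg 1: heading=328.1°, groundspeed=162.5 kt
Leg 2: heading=111.0°, groundspeed=105.8 kt
Leg 3: heading=82.0°, groundspeed=121.4 kt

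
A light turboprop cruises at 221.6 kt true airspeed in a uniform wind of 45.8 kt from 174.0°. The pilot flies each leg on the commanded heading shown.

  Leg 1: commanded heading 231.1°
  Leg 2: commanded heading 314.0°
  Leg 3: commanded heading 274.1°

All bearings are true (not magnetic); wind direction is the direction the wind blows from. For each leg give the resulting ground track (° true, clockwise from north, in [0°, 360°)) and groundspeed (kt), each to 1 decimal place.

Leg 1: heading 231.1°; drift +11.1° → track 242.2°, groundspeed 200.4 kt
Leg 2: heading 314.0°; drift +6.5° → track 320.5°, groundspeed 258.4 kt
Leg 3: heading 274.1°; drift +11.1° → track 285.2°, groundspeed 234.0 kt

Leg 1: track=242.2°, groundspeed=200.4 kt
Leg 2: track=320.5°, groundspeed=258.4 kt
Leg 3: track=285.2°, groundspeed=234.0 kt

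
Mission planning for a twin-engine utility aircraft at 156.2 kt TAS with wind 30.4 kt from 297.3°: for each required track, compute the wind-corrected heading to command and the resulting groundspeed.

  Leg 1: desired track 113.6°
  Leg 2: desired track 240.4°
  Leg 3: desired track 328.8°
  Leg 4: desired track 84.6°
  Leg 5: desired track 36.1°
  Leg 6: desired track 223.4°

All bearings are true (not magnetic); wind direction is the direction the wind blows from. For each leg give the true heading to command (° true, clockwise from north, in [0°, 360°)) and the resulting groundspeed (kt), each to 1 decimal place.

Leg 1: heading=112.9°, groundspeed=186.5 kt
Leg 2: heading=249.8°, groundspeed=137.5 kt
Leg 3: heading=323.0°, groundspeed=129.5 kt
Leg 4: heading=78.6°, groundspeed=180.9 kt
Leg 5: heading=25.0°, groundspeed=157.9 kt
Leg 6: heading=234.2°, groundspeed=145.0 kt

Leg 1: desired track 113.6°; wind correction -0.7° → command heading 112.9°, groundspeed 186.5 kt
Leg 2: desired track 240.4°; wind correction +9.4° → command heading 249.8°, groundspeed 137.5 kt
Leg 3: desired track 328.8°; wind correction -5.8° → command heading 323.0°, groundspeed 129.5 kt
Leg 4: desired track 84.6°; wind correction -6.0° → command heading 78.6°, groundspeed 180.9 kt
Leg 5: desired track 36.1°; wind correction -11.1° → command heading 25.0°, groundspeed 157.9 kt
Leg 6: desired track 223.4°; wind correction +10.8° → command heading 234.2°, groundspeed 145.0 kt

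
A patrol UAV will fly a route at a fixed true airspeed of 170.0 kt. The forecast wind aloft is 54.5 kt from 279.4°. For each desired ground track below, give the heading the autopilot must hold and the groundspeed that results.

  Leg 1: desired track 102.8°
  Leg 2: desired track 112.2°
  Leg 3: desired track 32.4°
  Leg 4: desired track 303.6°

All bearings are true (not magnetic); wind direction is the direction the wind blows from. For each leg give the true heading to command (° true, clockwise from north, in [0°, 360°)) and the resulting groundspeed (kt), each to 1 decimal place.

Leg 1: heading=103.9°, groundspeed=224.4 kt
Leg 2: heading=116.3°, groundspeed=222.7 kt
Leg 3: heading=15.2°, groundspeed=183.7 kt
Leg 4: heading=296.0°, groundspeed=118.8 kt

Leg 1: desired track 102.8°; wind correction +1.1° → command heading 103.9°, groundspeed 224.4 kt
Leg 2: desired track 112.2°; wind correction +4.1° → command heading 116.3°, groundspeed 222.7 kt
Leg 3: desired track 32.4°; wind correction -17.2° → command heading 15.2°, groundspeed 183.7 kt
Leg 4: desired track 303.6°; wind correction -7.6° → command heading 296.0°, groundspeed 118.8 kt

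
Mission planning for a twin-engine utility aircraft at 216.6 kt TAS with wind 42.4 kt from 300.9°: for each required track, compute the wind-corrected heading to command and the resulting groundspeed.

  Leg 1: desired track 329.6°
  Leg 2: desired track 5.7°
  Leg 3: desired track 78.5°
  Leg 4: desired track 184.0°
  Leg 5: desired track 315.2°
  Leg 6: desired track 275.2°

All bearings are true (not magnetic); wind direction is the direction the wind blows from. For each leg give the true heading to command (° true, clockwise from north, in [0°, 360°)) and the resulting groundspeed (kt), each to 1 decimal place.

Leg 1: desired track 329.6°; wind correction -5.4° → command heading 324.2°, groundspeed 178.4 kt
Leg 2: desired track 5.7°; wind correction -10.2° → command heading 355.5°, groundspeed 195.1 kt
Leg 3: desired track 78.5°; wind correction -7.6° → command heading 70.9°, groundspeed 246.0 kt
Leg 4: desired track 184.0°; wind correction +10.1° → command heading 194.1°, groundspeed 232.5 kt
Leg 5: desired track 315.2°; wind correction -2.8° → command heading 312.4°, groundspeed 175.3 kt
Leg 6: desired track 275.2°; wind correction +4.9° → command heading 280.1°, groundspeed 177.6 kt

Leg 1: heading=324.2°, groundspeed=178.4 kt
Leg 2: heading=355.5°, groundspeed=195.1 kt
Leg 3: heading=70.9°, groundspeed=246.0 kt
Leg 4: heading=194.1°, groundspeed=232.5 kt
Leg 5: heading=312.4°, groundspeed=175.3 kt
Leg 6: heading=280.1°, groundspeed=177.6 kt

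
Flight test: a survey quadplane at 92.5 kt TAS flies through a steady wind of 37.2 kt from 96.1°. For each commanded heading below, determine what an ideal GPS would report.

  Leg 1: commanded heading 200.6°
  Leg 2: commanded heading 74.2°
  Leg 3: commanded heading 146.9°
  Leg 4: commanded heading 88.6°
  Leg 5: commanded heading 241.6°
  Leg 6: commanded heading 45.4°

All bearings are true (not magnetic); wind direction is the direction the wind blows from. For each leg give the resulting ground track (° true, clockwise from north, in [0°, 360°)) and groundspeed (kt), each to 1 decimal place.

Leg 1: track=220.1°, groundspeed=108.0 kt
Leg 2: track=60.7°, groundspeed=59.6 kt
Leg 3: track=169.6°, groundspeed=74.8 kt
Leg 4: track=83.6°, groundspeed=55.8 kt
Leg 5: track=251.3°, groundspeed=124.9 kt
Leg 6: track=22.7°, groundspeed=74.7 kt

Leg 1: heading 200.6°; drift +19.5° → track 220.1°, groundspeed 108.0 kt
Leg 2: heading 74.2°; drift -13.5° → track 60.7°, groundspeed 59.6 kt
Leg 3: heading 146.9°; drift +22.7° → track 169.6°, groundspeed 74.8 kt
Leg 4: heading 88.6°; drift -5.0° → track 83.6°, groundspeed 55.8 kt
Leg 5: heading 241.6°; drift +9.7° → track 251.3°, groundspeed 124.9 kt
Leg 6: heading 45.4°; drift -22.7° → track 22.7°, groundspeed 74.7 kt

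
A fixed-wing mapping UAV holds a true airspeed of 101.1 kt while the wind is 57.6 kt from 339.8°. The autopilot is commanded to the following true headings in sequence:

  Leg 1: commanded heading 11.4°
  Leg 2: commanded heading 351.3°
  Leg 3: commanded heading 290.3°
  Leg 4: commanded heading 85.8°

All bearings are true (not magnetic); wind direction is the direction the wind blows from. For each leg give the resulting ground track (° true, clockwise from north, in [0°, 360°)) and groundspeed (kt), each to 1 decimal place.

Leg 1: track=41.5°, groundspeed=60.2 kt
Leg 2: track=5.7°, groundspeed=46.1 kt
Leg 3: track=255.8°, groundspeed=77.3 kt
Leg 4: track=111.1°, groundspeed=129.4 kt

Leg 1: heading 11.4°; drift +30.1° → track 41.5°, groundspeed 60.2 kt
Leg 2: heading 351.3°; drift +14.4° → track 5.7°, groundspeed 46.1 kt
Leg 3: heading 290.3°; drift -34.5° → track 255.8°, groundspeed 77.3 kt
Leg 4: heading 85.8°; drift +25.3° → track 111.1°, groundspeed 129.4 kt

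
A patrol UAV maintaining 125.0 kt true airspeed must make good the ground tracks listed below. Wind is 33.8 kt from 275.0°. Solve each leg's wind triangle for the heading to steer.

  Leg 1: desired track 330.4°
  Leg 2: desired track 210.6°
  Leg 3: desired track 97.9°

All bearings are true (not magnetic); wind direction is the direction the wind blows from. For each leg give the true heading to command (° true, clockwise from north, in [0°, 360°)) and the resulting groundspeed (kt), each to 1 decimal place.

Leg 1: desired track 330.4°; wind correction -12.9° → command heading 317.5°, groundspeed 102.7 kt
Leg 2: desired track 210.6°; wind correction +14.1° → command heading 224.7°, groundspeed 106.6 kt
Leg 3: desired track 97.9°; wind correction +0.8° → command heading 98.7°, groundspeed 158.7 kt

Leg 1: heading=317.5°, groundspeed=102.7 kt
Leg 2: heading=224.7°, groundspeed=106.6 kt
Leg 3: heading=98.7°, groundspeed=158.7 kt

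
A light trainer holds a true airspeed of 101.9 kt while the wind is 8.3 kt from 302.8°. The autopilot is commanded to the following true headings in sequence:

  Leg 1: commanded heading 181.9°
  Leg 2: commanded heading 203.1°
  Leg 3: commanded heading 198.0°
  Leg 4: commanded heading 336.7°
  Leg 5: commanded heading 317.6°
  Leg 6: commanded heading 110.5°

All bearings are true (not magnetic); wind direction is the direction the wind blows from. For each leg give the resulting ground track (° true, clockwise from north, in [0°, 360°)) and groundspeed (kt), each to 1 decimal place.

Leg 1: track=178.1°, groundspeed=106.4 kt
Leg 2: track=198.6°, groundspeed=103.6 kt
Leg 3: track=193.6°, groundspeed=104.3 kt
Leg 4: track=339.5°, groundspeed=95.1 kt
Leg 5: track=318.9°, groundspeed=93.9 kt
Leg 6: track=111.4°, groundspeed=110.0 kt

Leg 1: heading 181.9°; drift -3.8° → track 178.1°, groundspeed 106.4 kt
Leg 2: heading 203.1°; drift -4.5° → track 198.6°, groundspeed 103.6 kt
Leg 3: heading 198.0°; drift -4.4° → track 193.6°, groundspeed 104.3 kt
Leg 4: heading 336.7°; drift +2.8° → track 339.5°, groundspeed 95.1 kt
Leg 5: heading 317.6°; drift +1.3° → track 318.9°, groundspeed 93.9 kt
Leg 6: heading 110.5°; drift +0.9° → track 111.4°, groundspeed 110.0 kt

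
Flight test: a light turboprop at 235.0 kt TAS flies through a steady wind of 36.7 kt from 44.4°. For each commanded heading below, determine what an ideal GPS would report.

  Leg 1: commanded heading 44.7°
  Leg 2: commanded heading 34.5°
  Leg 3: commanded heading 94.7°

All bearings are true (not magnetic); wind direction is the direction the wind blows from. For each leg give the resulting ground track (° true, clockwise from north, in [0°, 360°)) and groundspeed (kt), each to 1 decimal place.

Leg 1: heading 44.7°; drift +0.1° → track 44.8°, groundspeed 198.3 kt
Leg 2: heading 34.5°; drift -1.8° → track 32.7°, groundspeed 198.9 kt
Leg 3: heading 94.7°; drift +7.6° → track 102.3°, groundspeed 213.4 kt

Leg 1: track=44.8°, groundspeed=198.3 kt
Leg 2: track=32.7°, groundspeed=198.9 kt
Leg 3: track=102.3°, groundspeed=213.4 kt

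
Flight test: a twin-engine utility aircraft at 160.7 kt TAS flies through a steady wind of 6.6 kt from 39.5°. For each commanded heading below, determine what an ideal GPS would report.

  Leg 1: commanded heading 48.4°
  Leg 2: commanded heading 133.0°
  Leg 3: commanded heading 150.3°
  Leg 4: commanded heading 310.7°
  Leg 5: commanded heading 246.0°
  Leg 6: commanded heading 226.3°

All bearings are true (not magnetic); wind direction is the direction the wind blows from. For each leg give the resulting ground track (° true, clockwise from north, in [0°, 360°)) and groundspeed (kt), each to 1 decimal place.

Leg 1: heading 48.4°; drift +0.4° → track 48.8°, groundspeed 154.2 kt
Leg 2: heading 133.0°; drift +2.3° → track 135.3°, groundspeed 161.2 kt
Leg 3: heading 150.3°; drift +2.2° → track 152.5°, groundspeed 163.2 kt
Leg 4: heading 310.7°; drift -2.4° → track 308.3°, groundspeed 160.7 kt
Leg 5: heading 246.0°; drift -1.0° → track 245.0°, groundspeed 166.6 kt
Leg 6: heading 226.3°; drift -0.3° → track 226.0°, groundspeed 167.3 kt

Leg 1: track=48.8°, groundspeed=154.2 kt
Leg 2: track=135.3°, groundspeed=161.2 kt
Leg 3: track=152.5°, groundspeed=163.2 kt
Leg 4: track=308.3°, groundspeed=160.7 kt
Leg 5: track=245.0°, groundspeed=166.6 kt
Leg 6: track=226.0°, groundspeed=167.3 kt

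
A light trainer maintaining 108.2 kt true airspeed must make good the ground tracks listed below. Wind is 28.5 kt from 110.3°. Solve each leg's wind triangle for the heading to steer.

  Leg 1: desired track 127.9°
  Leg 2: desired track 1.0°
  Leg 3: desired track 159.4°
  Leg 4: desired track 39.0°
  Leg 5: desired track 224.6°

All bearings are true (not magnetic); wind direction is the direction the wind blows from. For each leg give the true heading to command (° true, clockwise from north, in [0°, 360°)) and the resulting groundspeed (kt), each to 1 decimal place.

Leg 1: heading=123.3°, groundspeed=80.7 kt
Leg 2: heading=15.4°, groundspeed=114.2 kt
Leg 3: heading=147.9°, groundspeed=87.4 kt
Leg 4: heading=53.4°, groundspeed=95.6 kt
Leg 5: heading=210.7°, groundspeed=116.8 kt

Leg 1: desired track 127.9°; wind correction -4.6° → command heading 123.3°, groundspeed 80.7 kt
Leg 2: desired track 1.0°; wind correction +14.4° → command heading 15.4°, groundspeed 114.2 kt
Leg 3: desired track 159.4°; wind correction -11.5° → command heading 147.9°, groundspeed 87.4 kt
Leg 4: desired track 39.0°; wind correction +14.4° → command heading 53.4°, groundspeed 95.6 kt
Leg 5: desired track 224.6°; wind correction -13.9° → command heading 210.7°, groundspeed 116.8 kt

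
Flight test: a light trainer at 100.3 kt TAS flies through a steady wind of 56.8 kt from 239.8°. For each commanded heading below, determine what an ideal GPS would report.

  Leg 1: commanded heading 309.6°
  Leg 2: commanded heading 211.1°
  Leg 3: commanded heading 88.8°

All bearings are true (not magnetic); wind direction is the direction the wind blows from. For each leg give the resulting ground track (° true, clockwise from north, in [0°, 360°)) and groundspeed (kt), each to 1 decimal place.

Leg 1: heading 309.6°; drift +33.5° → track 343.1°, groundspeed 96.7 kt
Leg 2: heading 211.1°; drift -28.4° → track 182.7°, groundspeed 57.4 kt
Leg 3: heading 88.8°; drift -10.4° → track 78.4°, groundspeed 152.5 kt

Leg 1: track=343.1°, groundspeed=96.7 kt
Leg 2: track=182.7°, groundspeed=57.4 kt
Leg 3: track=78.4°, groundspeed=152.5 kt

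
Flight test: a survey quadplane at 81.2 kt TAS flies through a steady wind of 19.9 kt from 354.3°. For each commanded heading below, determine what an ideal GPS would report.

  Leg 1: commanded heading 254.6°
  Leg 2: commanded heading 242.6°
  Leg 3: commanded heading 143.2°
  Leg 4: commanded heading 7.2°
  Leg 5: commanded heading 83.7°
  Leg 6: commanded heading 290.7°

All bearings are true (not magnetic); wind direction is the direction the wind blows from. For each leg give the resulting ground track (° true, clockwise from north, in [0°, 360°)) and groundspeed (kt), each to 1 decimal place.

Leg 1: track=241.5°, groundspeed=86.8 kt
Leg 2: track=230.8°, groundspeed=90.5 kt
Leg 3: track=149.2°, groundspeed=98.8 kt
Leg 4: track=11.3°, groundspeed=62.0 kt
Leg 5: track=97.5°, groundspeed=83.4 kt
Leg 6: track=276.9°, groundspeed=74.5 kt

Leg 1: heading 254.6°; drift -13.1° → track 241.5°, groundspeed 86.8 kt
Leg 2: heading 242.6°; drift -11.8° → track 230.8°, groundspeed 90.5 kt
Leg 3: heading 143.2°; drift +6.0° → track 149.2°, groundspeed 98.8 kt
Leg 4: heading 7.2°; drift +4.1° → track 11.3°, groundspeed 62.0 kt
Leg 5: heading 83.7°; drift +13.8° → track 97.5°, groundspeed 83.4 kt
Leg 6: heading 290.7°; drift -13.8° → track 276.9°, groundspeed 74.5 kt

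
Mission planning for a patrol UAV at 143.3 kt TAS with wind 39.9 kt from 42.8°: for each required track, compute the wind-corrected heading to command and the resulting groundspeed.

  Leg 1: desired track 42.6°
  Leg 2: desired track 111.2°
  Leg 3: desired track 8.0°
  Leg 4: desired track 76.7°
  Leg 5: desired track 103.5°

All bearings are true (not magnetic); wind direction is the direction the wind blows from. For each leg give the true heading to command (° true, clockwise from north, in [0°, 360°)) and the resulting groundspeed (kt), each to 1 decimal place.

Leg 1: desired track 42.6°; wind correction +0.1° → command heading 42.7°, groundspeed 103.4 kt
Leg 2: desired track 111.2°; wind correction -15.0° → command heading 96.2°, groundspeed 123.7 kt
Leg 3: desired track 8.0°; wind correction +9.1° → command heading 17.1°, groundspeed 108.7 kt
Leg 4: desired track 76.7°; wind correction -8.9° → command heading 67.8°, groundspeed 108.4 kt
Leg 5: desired track 103.5°; wind correction -14.1° → command heading 89.4°, groundspeed 119.5 kt

Leg 1: heading=42.7°, groundspeed=103.4 kt
Leg 2: heading=96.2°, groundspeed=123.7 kt
Leg 3: heading=17.1°, groundspeed=108.7 kt
Leg 4: heading=67.8°, groundspeed=108.4 kt
Leg 5: heading=89.4°, groundspeed=119.5 kt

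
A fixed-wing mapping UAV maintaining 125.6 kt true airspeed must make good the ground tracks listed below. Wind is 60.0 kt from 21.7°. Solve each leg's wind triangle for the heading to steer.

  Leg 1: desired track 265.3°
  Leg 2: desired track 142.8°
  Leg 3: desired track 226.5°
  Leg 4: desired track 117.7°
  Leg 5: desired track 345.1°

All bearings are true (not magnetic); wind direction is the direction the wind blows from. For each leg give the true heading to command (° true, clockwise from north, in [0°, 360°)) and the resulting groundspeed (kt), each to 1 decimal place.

Leg 1: desired track 265.3°; wind correction +25.3° → command heading 290.6°, groundspeed 140.2 kt
Leg 2: desired track 142.8°; wind correction -24.1° → command heading 118.7°, groundspeed 145.6 kt
Leg 3: desired track 226.5°; wind correction +11.6° → command heading 238.1°, groundspeed 177.5 kt
Leg 4: desired track 117.7°; wind correction -28.4° → command heading 89.3°, groundspeed 116.8 kt
Leg 5: desired track 345.1°; wind correction +16.5° → command heading 1.6°, groundspeed 72.2 kt

Leg 1: heading=290.6°, groundspeed=140.2 kt
Leg 2: heading=118.7°, groundspeed=145.6 kt
Leg 3: heading=238.1°, groundspeed=177.5 kt
Leg 4: heading=89.3°, groundspeed=116.8 kt
Leg 5: heading=1.6°, groundspeed=72.2 kt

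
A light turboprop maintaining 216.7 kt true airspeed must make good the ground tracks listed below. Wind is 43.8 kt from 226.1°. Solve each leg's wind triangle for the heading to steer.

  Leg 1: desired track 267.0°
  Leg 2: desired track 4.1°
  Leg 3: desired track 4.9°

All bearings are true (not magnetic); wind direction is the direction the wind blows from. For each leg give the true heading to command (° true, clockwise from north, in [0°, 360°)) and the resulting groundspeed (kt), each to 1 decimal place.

Leg 1: heading=259.4°, groundspeed=181.7 kt
Leg 2: heading=356.3°, groundspeed=247.3 kt
Leg 3: heading=357.2°, groundspeed=247.7 kt

Leg 1: desired track 267.0°; wind correction -7.6° → command heading 259.4°, groundspeed 181.7 kt
Leg 2: desired track 4.1°; wind correction -7.8° → command heading 356.3°, groundspeed 247.3 kt
Leg 3: desired track 4.9°; wind correction -7.7° → command heading 357.2°, groundspeed 247.7 kt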